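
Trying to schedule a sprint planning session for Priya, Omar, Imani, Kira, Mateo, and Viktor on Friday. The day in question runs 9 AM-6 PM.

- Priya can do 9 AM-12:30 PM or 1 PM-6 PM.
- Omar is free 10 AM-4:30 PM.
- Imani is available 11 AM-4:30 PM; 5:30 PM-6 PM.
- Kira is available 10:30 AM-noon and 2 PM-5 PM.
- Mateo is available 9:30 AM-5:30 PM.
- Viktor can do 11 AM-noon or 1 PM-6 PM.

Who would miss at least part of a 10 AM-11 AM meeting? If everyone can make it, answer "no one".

Priya: free for 10:00-11:00. Omar: free for 10:00-11:00. Imani: not fully free for 10:00-11:00. Kira: not fully free for 10:00-11:00. Mateo: free for 10:00-11:00. Viktor: not fully free for 10:00-11:00.

Imani, Kira, Viktor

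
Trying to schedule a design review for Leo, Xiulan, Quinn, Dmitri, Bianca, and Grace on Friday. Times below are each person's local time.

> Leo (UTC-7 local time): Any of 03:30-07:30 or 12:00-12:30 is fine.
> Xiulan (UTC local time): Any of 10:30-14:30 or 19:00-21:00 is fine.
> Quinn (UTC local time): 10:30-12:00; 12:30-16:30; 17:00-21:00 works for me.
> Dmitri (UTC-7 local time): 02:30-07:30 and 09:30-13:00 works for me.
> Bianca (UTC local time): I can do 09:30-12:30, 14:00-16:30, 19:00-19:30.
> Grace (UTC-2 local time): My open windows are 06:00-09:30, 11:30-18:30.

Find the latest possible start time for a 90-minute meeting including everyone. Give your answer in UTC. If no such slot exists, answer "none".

Leo in UTC: 10:30-14:30, 19:00-19:30 (add 7h to convert from UTC-7).
Xiulan in UTC: 10:30-14:30, 19:00-21:00.
Quinn in UTC: 10:30-12:00, 12:30-16:30, 17:00-21:00.
Dmitri in UTC: 09:30-14:30, 16:30-20:00 (add 7h to convert from UTC-7).
Bianca in UTC: 09:30-12:30, 14:00-16:30, 19:00-19:30.
Grace in UTC: 08:00-11:30, 13:30-20:30 (add 2h to convert from UTC-2).
Leo ∩ Xiulan: 10:30-14:30, 19:00-19:30.
Leo ∩ Xiulan ∩ Quinn: 10:30-12:00, 12:30-14:30, 19:00-19:30.
Leo ∩ Xiulan ∩ Quinn ∩ Dmitri: 10:30-12:00, 12:30-14:30, 19:00-19:30.
Leo ∩ Xiulan ∩ Quinn ∩ Dmitri ∩ Bianca: 10:30-12:00, 14:00-14:30, 19:00-19:30.
Leo ∩ Xiulan ∩ Quinn ∩ Dmitri ∩ Bianca ∩ Grace: 10:30-11:30, 14:00-14:30, 19:00-19:30.
No common window is at least 90 minutes long.

none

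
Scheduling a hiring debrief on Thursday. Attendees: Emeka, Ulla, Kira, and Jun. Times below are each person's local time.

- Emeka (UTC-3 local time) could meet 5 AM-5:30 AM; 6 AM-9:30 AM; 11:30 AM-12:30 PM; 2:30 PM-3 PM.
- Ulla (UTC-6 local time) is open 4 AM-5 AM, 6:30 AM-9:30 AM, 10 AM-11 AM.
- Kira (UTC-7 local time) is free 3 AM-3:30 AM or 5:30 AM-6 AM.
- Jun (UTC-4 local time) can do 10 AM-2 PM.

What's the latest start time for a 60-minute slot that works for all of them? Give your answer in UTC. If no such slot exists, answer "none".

none

Emeka in UTC: 08:00-08:30, 09:00-12:30, 14:30-15:30, 17:30-18:00 (add 3h to convert from UTC-3).
Ulla in UTC: 10:00-11:00, 12:30-15:30, 16:00-17:00 (add 6h to convert from UTC-6).
Kira in UTC: 10:00-10:30, 12:30-13:00 (add 7h to convert from UTC-7).
Jun in UTC: 14:00-18:00 (add 4h to convert from UTC-4).
Emeka ∩ Ulla: 10:00-11:00, 14:30-15:30.
Emeka ∩ Ulla ∩ Kira: 10:00-10:30.
Emeka ∩ Ulla ∩ Kira ∩ Jun: ∅.
There is no time when everyone is free.
No common window is at least 60 minutes long.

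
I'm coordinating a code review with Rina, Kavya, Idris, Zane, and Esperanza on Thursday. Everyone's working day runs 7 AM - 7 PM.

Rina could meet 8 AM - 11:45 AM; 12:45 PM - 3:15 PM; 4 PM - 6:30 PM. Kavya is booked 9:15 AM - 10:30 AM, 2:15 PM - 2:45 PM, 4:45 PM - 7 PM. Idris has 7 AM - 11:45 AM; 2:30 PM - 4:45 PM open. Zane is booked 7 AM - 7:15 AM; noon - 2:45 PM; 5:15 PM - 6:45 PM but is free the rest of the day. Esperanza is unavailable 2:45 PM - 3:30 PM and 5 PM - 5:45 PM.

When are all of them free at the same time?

08:00-09:15, 10:30-11:45, 16:00-16:45

Rina free: 08:00-11:45, 12:45-15:15, 16:00-18:30.
Kavya free: 07:00-09:15, 10:30-14:15, 14:45-16:45 (invert busy blocks within the working day).
Idris free: 07:00-11:45, 14:30-16:45.
Zane free: 07:15-12:00, 14:45-17:15, 18:45-19:00 (invert busy blocks within the working day).
Esperanza free: 07:00-14:45, 15:30-17:00, 17:45-19:00 (invert busy blocks within the working day).
Rina ∩ Kavya: 08:00-09:15, 10:30-11:45, 12:45-14:15, 14:45-15:15, 16:00-16:45.
Rina ∩ Kavya ∩ Idris: 08:00-09:15, 10:30-11:45, 14:45-15:15, 16:00-16:45.
Rina ∩ Kavya ∩ Idris ∩ Zane: 08:00-09:15, 10:30-11:45, 14:45-15:15, 16:00-16:45.
Rina ∩ Kavya ∩ Idris ∩ Zane ∩ Esperanza: 08:00-09:15, 10:30-11:45, 16:00-16:45.
So the common availability across everyone is 08:00-09:15, 10:30-11:45, 16:00-16:45.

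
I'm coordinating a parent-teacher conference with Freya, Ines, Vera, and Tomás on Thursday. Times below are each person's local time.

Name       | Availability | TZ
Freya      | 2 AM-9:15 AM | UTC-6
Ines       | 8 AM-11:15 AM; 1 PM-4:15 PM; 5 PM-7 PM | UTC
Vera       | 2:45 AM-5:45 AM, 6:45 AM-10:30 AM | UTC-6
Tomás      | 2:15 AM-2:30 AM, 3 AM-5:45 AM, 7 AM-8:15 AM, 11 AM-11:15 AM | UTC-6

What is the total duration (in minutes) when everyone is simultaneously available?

Freya in UTC: 08:00-15:15 (add 6h to convert from UTC-6).
Ines in UTC: 08:00-11:15, 13:00-16:15, 17:00-19:00.
Vera in UTC: 08:45-11:45, 12:45-16:30 (add 6h to convert from UTC-6).
Tomás in UTC: 08:15-08:30, 09:00-11:45, 13:00-14:15, 17:00-17:15 (add 6h to convert from UTC-6).
Freya ∩ Ines: 08:00-11:15, 13:00-15:15.
Freya ∩ Ines ∩ Vera: 08:45-11:15, 13:00-15:15.
Freya ∩ Ines ∩ Vera ∩ Tomás: 09:00-11:15, 13:00-14:15.
Summing the common windows: 135 + 75 = 210 minutes.

210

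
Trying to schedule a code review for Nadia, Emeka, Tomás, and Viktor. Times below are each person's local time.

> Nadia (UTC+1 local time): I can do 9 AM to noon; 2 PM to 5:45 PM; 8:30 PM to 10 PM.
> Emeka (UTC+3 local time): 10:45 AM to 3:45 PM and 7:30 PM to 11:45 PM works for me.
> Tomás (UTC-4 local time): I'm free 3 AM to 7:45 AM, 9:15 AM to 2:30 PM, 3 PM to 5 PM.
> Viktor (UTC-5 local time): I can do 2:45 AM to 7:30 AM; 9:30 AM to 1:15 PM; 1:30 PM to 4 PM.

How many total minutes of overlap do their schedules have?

270

Nadia in UTC: 08:00-11:00, 13:00-16:45, 19:30-21:00 (subtract 1h to convert from UTC+1).
Emeka in UTC: 07:45-12:45, 16:30-20:45 (subtract 3h to convert from UTC+3).
Tomás in UTC: 07:00-11:45, 13:15-18:30, 19:00-21:00 (add 4h to convert from UTC-4).
Viktor in UTC: 07:45-12:30, 14:30-18:15, 18:30-21:00 (add 5h to convert from UTC-5).
Nadia ∩ Emeka: 08:00-11:00, 16:30-16:45, 19:30-20:45.
Nadia ∩ Emeka ∩ Tomás: 08:00-11:00, 16:30-16:45, 19:30-20:45.
Nadia ∩ Emeka ∩ Tomás ∩ Viktor: 08:00-11:00, 16:30-16:45, 19:30-20:45.
Summing the common windows: 180 + 15 + 75 = 270 minutes.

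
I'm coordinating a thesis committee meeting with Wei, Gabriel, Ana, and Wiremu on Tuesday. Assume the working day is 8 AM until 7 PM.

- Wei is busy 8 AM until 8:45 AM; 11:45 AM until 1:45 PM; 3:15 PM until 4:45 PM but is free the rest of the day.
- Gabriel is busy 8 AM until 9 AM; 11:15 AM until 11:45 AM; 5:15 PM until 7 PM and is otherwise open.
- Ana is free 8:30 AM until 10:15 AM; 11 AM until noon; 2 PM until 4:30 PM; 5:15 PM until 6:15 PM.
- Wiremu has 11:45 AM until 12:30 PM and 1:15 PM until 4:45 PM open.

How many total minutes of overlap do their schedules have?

Wei free: 08:45-11:45, 13:45-15:15, 16:45-19:00 (invert busy blocks within the working day).
Gabriel free: 09:00-11:15, 11:45-17:15 (invert busy blocks within the working day).
Ana free: 08:30-10:15, 11:00-12:00, 14:00-16:30, 17:15-18:15.
Wiremu free: 11:45-12:30, 13:15-16:45.
Wei ∩ Gabriel: 09:00-11:15, 13:45-15:15, 16:45-17:15.
Wei ∩ Gabriel ∩ Ana: 09:00-10:15, 11:00-11:15, 14:00-15:15.
Wei ∩ Gabriel ∩ Ana ∩ Wiremu: 14:00-15:15.
That's a single block of 75 minutes.

75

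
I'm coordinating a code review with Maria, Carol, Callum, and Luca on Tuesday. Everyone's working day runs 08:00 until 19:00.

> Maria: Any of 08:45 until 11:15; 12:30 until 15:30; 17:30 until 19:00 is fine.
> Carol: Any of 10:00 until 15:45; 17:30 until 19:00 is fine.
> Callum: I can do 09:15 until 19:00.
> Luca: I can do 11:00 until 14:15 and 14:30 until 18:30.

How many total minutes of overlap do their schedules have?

Maria ∩ Carol: 10:00-11:15, 12:30-15:30, 17:30-19:00.
Maria ∩ Carol ∩ Callum: 10:00-11:15, 12:30-15:30, 17:30-19:00.
Maria ∩ Carol ∩ Callum ∩ Luca: 11:00-11:15, 12:30-14:15, 14:30-15:30, 17:30-18:30.
Summing the common windows: 15 + 105 + 60 + 60 = 240 minutes.

240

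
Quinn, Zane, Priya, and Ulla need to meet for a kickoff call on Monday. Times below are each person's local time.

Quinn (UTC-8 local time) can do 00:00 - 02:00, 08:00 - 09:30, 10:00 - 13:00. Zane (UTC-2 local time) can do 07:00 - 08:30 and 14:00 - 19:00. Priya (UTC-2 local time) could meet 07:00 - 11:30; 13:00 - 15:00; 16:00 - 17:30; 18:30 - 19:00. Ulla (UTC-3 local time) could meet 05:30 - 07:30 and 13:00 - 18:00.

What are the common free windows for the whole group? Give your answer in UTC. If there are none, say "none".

09:00-10:00, 16:00-17:00, 18:00-19:30, 20:30-21:00

Quinn in UTC: 08:00-10:00, 16:00-17:30, 18:00-21:00 (add 8h to convert from UTC-8).
Zane in UTC: 09:00-10:30, 16:00-21:00 (add 2h to convert from UTC-2).
Priya in UTC: 09:00-13:30, 15:00-17:00, 18:00-19:30, 20:30-21:00 (add 2h to convert from UTC-2).
Ulla in UTC: 08:30-10:30, 16:00-21:00 (add 3h to convert from UTC-3).
Quinn ∩ Zane: 09:00-10:00, 16:00-17:30, 18:00-21:00.
Quinn ∩ Zane ∩ Priya: 09:00-10:00, 16:00-17:00, 18:00-19:30, 20:30-21:00.
Quinn ∩ Zane ∩ Priya ∩ Ulla: 09:00-10:00, 16:00-17:00, 18:00-19:30, 20:30-21:00.
Those are the intersection windows.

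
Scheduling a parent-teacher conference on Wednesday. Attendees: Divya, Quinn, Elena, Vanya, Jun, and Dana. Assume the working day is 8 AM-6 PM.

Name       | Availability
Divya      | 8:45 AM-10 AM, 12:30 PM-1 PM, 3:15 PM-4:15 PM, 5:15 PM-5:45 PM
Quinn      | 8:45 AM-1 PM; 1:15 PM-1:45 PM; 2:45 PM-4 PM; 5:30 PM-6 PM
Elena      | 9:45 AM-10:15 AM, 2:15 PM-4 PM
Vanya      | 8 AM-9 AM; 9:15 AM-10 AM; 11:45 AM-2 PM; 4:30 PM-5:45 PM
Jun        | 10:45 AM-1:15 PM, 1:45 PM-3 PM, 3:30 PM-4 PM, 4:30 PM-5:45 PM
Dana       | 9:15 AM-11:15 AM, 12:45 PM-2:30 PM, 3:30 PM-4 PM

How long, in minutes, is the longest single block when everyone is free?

0

Divya ∩ Quinn: 08:45-10:00, 12:30-13:00, 15:15-16:00, 17:30-17:45.
Divya ∩ Quinn ∩ Elena: 09:45-10:00, 15:15-16:00.
Divya ∩ Quinn ∩ Elena ∩ Vanya: 09:45-10:00.
Divya ∩ Quinn ∩ Elena ∩ Vanya ∩ Jun: ∅.
Divya ∩ Quinn ∩ Elena ∩ Vanya ∩ Jun ∩ Dana: ∅.
There is no time when everyone is free.
No common window exists, so the longest block is 0 minutes.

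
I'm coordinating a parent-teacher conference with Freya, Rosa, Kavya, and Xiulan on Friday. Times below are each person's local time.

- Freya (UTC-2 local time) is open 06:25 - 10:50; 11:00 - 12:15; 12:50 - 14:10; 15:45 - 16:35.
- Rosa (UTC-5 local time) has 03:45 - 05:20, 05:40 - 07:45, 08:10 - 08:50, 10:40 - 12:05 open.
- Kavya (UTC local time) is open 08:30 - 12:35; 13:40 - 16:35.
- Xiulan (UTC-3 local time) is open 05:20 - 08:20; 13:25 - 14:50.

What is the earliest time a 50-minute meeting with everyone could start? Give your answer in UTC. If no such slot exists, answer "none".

08:45

Freya in UTC: 08:25-12:50, 13:00-14:15, 14:50-16:10, 17:45-18:35 (add 2h to convert from UTC-2).
Rosa in UTC: 08:45-10:20, 10:40-12:45, 13:10-13:50, 15:40-17:05 (add 5h to convert from UTC-5).
Kavya in UTC: 08:30-12:35, 13:40-16:35.
Xiulan in UTC: 08:20-11:20, 16:25-17:50 (add 3h to convert from UTC-3).
Freya ∩ Rosa: 08:45-10:20, 10:40-12:45, 13:10-13:50, 15:40-16:10.
Freya ∩ Rosa ∩ Kavya: 08:45-10:20, 10:40-12:35, 13:40-13:50, 15:40-16:10.
Freya ∩ Rosa ∩ Kavya ∩ Xiulan: 08:45-10:20, 10:40-11:20.
The first common window of at least 50 minutes is 08:45-10:20, so the earliest start is 08:45.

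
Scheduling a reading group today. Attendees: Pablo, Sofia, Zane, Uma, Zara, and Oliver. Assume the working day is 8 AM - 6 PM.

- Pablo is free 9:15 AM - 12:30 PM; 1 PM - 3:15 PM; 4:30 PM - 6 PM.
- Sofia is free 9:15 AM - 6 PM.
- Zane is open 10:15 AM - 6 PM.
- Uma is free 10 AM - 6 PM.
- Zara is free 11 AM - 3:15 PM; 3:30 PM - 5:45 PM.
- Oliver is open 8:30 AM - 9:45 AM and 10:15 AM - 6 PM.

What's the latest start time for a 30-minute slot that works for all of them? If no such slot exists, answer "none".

Pablo ∩ Sofia: 09:15-12:30, 13:00-15:15, 16:30-18:00.
Pablo ∩ Sofia ∩ Zane: 10:15-12:30, 13:00-15:15, 16:30-18:00.
Pablo ∩ Sofia ∩ Zane ∩ Uma: 10:15-12:30, 13:00-15:15, 16:30-18:00.
Pablo ∩ Sofia ∩ Zane ∩ Uma ∩ Zara: 11:00-12:30, 13:00-15:15, 16:30-17:45.
Pablo ∩ Sofia ∩ Zane ∩ Uma ∩ Zara ∩ Oliver: 11:00-12:30, 13:00-15:15, 16:30-17:45.
So the common availability across everyone is 11:00-12:30, 13:00-15:15, 16:30-17:45.
The last common window of at least 30 minutes is 16:30-17:45; a 30-minute meeting can start as late as 17:15 and still end by 17:45.

17:15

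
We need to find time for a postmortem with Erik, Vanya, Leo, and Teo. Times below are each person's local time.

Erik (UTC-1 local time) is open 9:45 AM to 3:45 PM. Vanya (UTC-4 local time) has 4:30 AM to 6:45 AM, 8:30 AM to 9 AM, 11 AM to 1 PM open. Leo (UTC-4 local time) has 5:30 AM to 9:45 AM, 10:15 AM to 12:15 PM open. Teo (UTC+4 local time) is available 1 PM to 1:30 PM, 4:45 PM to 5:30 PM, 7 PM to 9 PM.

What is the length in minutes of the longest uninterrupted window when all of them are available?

75

Erik in UTC: 10:45-16:45 (add 1h to convert from UTC-1).
Vanya in UTC: 08:30-10:45, 12:30-13:00, 15:00-17:00 (add 4h to convert from UTC-4).
Leo in UTC: 09:30-13:45, 14:15-16:15 (add 4h to convert from UTC-4).
Teo in UTC: 09:00-09:30, 12:45-13:30, 15:00-17:00 (subtract 4h to convert from UTC+4).
Erik ∩ Vanya: 12:30-13:00, 15:00-16:45.
Erik ∩ Vanya ∩ Leo: 12:30-13:00, 15:00-16:15.
Erik ∩ Vanya ∩ Leo ∩ Teo: 12:45-13:00, 15:00-16:15.
So the common availability across everyone is 12:45-13:00, 15:00-16:15.
The longest is 15:00-16:15 at 75 minutes.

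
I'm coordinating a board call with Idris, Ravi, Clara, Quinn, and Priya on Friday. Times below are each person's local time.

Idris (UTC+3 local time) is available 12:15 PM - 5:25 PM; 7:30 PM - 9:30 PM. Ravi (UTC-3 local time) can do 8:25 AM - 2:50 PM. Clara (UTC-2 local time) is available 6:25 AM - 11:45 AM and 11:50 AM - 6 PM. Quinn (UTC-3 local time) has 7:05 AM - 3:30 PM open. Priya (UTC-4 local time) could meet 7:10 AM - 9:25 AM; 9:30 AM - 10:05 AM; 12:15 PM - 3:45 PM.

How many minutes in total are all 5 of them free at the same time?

Idris in UTC: 09:15-14:25, 16:30-18:30 (subtract 3h to convert from UTC+3).
Ravi in UTC: 11:25-17:50 (add 3h to convert from UTC-3).
Clara in UTC: 08:25-13:45, 13:50-20:00 (add 2h to convert from UTC-2).
Quinn in UTC: 10:05-18:30 (add 3h to convert from UTC-3).
Priya in UTC: 11:10-13:25, 13:30-14:05, 16:15-19:45 (add 4h to convert from UTC-4).
Idris ∩ Ravi: 11:25-14:25, 16:30-17:50.
Idris ∩ Ravi ∩ Clara: 11:25-13:45, 13:50-14:25, 16:30-17:50.
Idris ∩ Ravi ∩ Clara ∩ Quinn: 11:25-13:45, 13:50-14:25, 16:30-17:50.
Idris ∩ Ravi ∩ Clara ∩ Quinn ∩ Priya: 11:25-13:25, 13:30-13:45, 13:50-14:05, 16:30-17:50.
So the common availability across everyone is 11:25-13:25, 13:30-13:45, 13:50-14:05, 16:30-17:50.
Summing the common windows: 120 + 15 + 15 + 80 = 230 minutes.

230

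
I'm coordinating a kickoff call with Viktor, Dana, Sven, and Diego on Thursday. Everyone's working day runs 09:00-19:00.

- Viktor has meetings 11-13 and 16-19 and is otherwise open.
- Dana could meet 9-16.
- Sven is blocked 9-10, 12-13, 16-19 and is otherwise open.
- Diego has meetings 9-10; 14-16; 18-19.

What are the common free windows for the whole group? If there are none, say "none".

10:00-11:00, 13:00-14:00

Viktor free: 09:00-11:00, 13:00-16:00 (invert busy blocks within the working day).
Dana free: 09:00-16:00.
Sven free: 10:00-12:00, 13:00-16:00 (invert busy blocks within the working day).
Diego free: 10:00-14:00, 16:00-18:00 (invert busy blocks within the working day).
Viktor ∩ Dana: 09:00-11:00, 13:00-16:00.
Viktor ∩ Dana ∩ Sven: 10:00-11:00, 13:00-16:00.
Viktor ∩ Dana ∩ Sven ∩ Diego: 10:00-11:00, 13:00-14:00.
Those are the intersection windows.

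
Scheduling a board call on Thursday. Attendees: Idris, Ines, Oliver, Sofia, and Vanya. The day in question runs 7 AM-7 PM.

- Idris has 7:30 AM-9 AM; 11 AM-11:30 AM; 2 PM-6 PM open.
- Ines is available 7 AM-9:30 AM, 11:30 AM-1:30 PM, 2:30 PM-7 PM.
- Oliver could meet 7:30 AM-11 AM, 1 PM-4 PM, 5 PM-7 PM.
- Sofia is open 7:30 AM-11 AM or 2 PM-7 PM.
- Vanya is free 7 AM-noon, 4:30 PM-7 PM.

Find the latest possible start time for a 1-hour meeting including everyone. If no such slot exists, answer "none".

Idris ∩ Ines: 07:30-09:00, 14:30-18:00.
Idris ∩ Ines ∩ Oliver: 07:30-09:00, 14:30-16:00, 17:00-18:00.
Idris ∩ Ines ∩ Oliver ∩ Sofia: 07:30-09:00, 14:30-16:00, 17:00-18:00.
Idris ∩ Ines ∩ Oliver ∩ Sofia ∩ Vanya: 07:30-09:00, 17:00-18:00.
The last common window of at least 60 minutes is 17:00-18:00; a 60-minute meeting can start as late as 17:00 and still end by 18:00.

17:00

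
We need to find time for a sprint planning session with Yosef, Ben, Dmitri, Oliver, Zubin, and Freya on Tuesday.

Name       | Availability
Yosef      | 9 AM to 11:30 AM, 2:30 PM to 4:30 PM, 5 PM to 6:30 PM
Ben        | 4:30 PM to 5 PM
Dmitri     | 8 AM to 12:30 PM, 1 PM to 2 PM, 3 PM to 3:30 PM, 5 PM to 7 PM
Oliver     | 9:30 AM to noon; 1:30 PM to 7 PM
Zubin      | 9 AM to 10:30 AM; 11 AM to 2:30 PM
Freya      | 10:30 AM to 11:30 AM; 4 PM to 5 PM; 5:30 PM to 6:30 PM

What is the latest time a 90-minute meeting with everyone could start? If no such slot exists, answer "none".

Yosef ∩ Ben: ∅.
Yosef ∩ Ben ∩ Dmitri: ∅.
Yosef ∩ Ben ∩ Dmitri ∩ Oliver: ∅.
Yosef ∩ Ben ∩ Dmitri ∩ Oliver ∩ Zubin: ∅.
Yosef ∩ Ben ∩ Dmitri ∩ Oliver ∩ Zubin ∩ Freya: ∅.
There is no time when everyone is free.
No common window is at least 90 minutes long.

none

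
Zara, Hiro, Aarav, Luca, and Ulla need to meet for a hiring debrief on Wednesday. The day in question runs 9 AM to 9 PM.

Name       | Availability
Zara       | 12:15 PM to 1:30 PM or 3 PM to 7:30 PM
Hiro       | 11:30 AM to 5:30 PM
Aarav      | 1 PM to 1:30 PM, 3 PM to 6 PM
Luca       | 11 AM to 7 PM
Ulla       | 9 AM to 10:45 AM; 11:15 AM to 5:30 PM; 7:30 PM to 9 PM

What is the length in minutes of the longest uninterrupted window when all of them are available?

150

Zara ∩ Hiro: 12:15-13:30, 15:00-17:30.
Zara ∩ Hiro ∩ Aarav: 13:00-13:30, 15:00-17:30.
Zara ∩ Hiro ∩ Aarav ∩ Luca: 13:00-13:30, 15:00-17:30.
Zara ∩ Hiro ∩ Aarav ∩ Luca ∩ Ulla: 13:00-13:30, 15:00-17:30.
Those are the intersection windows.
The longest is 15:00-17:30 at 150 minutes.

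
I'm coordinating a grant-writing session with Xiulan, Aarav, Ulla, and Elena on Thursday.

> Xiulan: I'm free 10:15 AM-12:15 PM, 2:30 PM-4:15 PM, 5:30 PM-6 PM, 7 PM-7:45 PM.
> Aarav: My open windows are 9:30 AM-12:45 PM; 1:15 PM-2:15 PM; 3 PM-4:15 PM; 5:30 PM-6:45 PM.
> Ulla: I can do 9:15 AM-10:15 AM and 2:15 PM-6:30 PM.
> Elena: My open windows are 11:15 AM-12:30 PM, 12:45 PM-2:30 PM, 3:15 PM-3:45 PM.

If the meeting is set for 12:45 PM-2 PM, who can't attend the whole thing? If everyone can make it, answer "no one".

Xiulan: not fully free for 12:45-14:00. Aarav: not fully free for 12:45-14:00. Ulla: not fully free for 12:45-14:00. Elena: free for 12:45-14:00.

Aarav, Ulla, Xiulan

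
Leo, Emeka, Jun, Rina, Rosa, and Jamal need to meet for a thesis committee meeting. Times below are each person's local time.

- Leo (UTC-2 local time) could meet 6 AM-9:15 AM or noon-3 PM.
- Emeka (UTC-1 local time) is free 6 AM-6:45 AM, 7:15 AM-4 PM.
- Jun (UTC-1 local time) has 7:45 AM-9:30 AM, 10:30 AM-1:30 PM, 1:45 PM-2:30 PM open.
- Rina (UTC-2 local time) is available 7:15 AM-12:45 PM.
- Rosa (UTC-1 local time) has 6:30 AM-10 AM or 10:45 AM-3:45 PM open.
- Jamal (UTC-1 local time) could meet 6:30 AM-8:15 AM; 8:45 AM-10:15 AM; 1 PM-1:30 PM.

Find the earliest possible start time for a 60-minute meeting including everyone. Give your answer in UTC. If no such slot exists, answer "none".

none

Leo in UTC: 08:00-11:15, 14:00-17:00 (add 2h to convert from UTC-2).
Emeka in UTC: 07:00-07:45, 08:15-17:00 (add 1h to convert from UTC-1).
Jun in UTC: 08:45-10:30, 11:30-14:30, 14:45-15:30 (add 1h to convert from UTC-1).
Rina in UTC: 09:15-14:45 (add 2h to convert from UTC-2).
Rosa in UTC: 07:30-11:00, 11:45-16:45 (add 1h to convert from UTC-1).
Jamal in UTC: 07:30-09:15, 09:45-11:15, 14:00-14:30 (add 1h to convert from UTC-1).
Leo ∩ Emeka: 08:15-11:15, 14:00-17:00.
Leo ∩ Emeka ∩ Jun: 08:45-10:30, 14:00-14:30, 14:45-15:30.
Leo ∩ Emeka ∩ Jun ∩ Rina: 09:15-10:30, 14:00-14:30.
Leo ∩ Emeka ∩ Jun ∩ Rina ∩ Rosa: 09:15-10:30, 14:00-14:30.
Leo ∩ Emeka ∩ Jun ∩ Rina ∩ Rosa ∩ Jamal: 09:45-10:30, 14:00-14:30.
No common window is at least 60 minutes long.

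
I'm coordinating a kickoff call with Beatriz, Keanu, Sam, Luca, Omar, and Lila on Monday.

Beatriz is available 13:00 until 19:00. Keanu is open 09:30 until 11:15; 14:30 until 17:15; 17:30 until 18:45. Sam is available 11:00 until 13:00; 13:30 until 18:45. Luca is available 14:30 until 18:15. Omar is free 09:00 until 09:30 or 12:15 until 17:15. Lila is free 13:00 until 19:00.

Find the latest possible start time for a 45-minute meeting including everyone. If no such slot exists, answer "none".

Beatriz ∩ Keanu: 14:30-17:15, 17:30-18:45.
Beatriz ∩ Keanu ∩ Sam: 14:30-17:15, 17:30-18:45.
Beatriz ∩ Keanu ∩ Sam ∩ Luca: 14:30-17:15, 17:30-18:15.
Beatriz ∩ Keanu ∩ Sam ∩ Luca ∩ Omar: 14:30-17:15.
Beatriz ∩ Keanu ∩ Sam ∩ Luca ∩ Omar ∩ Lila: 14:30-17:15.
Those are the intersection windows.
The last common window of at least 45 minutes is 14:30-17:15; a 45-minute meeting can start as late as 16:30 and still end by 17:15.

16:30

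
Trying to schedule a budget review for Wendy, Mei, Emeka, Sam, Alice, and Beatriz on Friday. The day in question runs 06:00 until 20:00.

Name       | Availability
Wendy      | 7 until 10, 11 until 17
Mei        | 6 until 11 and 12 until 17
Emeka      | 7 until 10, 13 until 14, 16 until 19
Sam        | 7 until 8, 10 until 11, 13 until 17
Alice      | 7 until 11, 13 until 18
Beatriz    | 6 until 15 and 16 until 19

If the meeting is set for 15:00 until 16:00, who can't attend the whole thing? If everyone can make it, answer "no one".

Beatriz, Emeka

Wendy: free for 15:00-16:00. Mei: free for 15:00-16:00. Emeka: not fully free for 15:00-16:00. Sam: free for 15:00-16:00. Alice: free for 15:00-16:00. Beatriz: not fully free for 15:00-16:00.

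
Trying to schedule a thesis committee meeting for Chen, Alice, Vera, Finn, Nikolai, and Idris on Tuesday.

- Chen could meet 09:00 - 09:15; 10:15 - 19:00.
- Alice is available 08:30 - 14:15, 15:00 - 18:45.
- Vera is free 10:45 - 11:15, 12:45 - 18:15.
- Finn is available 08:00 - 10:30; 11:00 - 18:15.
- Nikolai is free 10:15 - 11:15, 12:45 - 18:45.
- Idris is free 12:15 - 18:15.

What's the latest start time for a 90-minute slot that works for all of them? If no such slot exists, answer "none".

Chen ∩ Alice: 09:00-09:15, 10:15-14:15, 15:00-18:45.
Chen ∩ Alice ∩ Vera: 10:45-11:15, 12:45-14:15, 15:00-18:15.
Chen ∩ Alice ∩ Vera ∩ Finn: 11:00-11:15, 12:45-14:15, 15:00-18:15.
Chen ∩ Alice ∩ Vera ∩ Finn ∩ Nikolai: 11:00-11:15, 12:45-14:15, 15:00-18:15.
Chen ∩ Alice ∩ Vera ∩ Finn ∩ Nikolai ∩ Idris: 12:45-14:15, 15:00-18:15.
The last common window of at least 90 minutes is 15:00-18:15; a 90-minute meeting can start as late as 16:45 and still end by 18:15.

16:45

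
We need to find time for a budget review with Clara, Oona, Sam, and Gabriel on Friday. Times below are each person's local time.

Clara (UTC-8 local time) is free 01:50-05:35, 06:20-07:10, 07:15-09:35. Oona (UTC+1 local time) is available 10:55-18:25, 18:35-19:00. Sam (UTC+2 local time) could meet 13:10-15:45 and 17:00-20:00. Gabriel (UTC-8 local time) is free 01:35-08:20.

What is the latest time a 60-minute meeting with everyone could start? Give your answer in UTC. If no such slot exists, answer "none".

15:20

Clara in UTC: 09:50-13:35, 14:20-15:10, 15:15-17:35 (add 8h to convert from UTC-8).
Oona in UTC: 09:55-17:25, 17:35-18:00 (subtract 1h to convert from UTC+1).
Sam in UTC: 11:10-13:45, 15:00-18:00 (subtract 2h to convert from UTC+2).
Gabriel in UTC: 09:35-16:20 (add 8h to convert from UTC-8).
Clara ∩ Oona: 09:55-13:35, 14:20-15:10, 15:15-17:25.
Clara ∩ Oona ∩ Sam: 11:10-13:35, 15:00-15:10, 15:15-17:25.
Clara ∩ Oona ∩ Sam ∩ Gabriel: 11:10-13:35, 15:00-15:10, 15:15-16:20.
So the common availability across everyone is 11:10-13:35, 15:00-15:10, 15:15-16:20.
The last common window of at least 60 minutes is 15:15-16:20; a 60-minute meeting can start as late as 15:20 and still end by 16:20.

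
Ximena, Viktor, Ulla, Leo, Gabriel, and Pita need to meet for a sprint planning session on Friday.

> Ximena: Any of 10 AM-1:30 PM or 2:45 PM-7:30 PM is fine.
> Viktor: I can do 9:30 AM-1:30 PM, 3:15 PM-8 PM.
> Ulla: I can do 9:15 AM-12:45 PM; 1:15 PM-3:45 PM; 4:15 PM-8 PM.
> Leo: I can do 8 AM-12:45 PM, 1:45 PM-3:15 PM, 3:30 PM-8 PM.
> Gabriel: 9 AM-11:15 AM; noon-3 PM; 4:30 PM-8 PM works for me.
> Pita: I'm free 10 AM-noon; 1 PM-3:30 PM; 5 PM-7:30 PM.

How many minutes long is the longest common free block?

150

Ximena ∩ Viktor: 10:00-13:30, 15:15-19:30.
Ximena ∩ Viktor ∩ Ulla: 10:00-12:45, 13:15-13:30, 15:15-15:45, 16:15-19:30.
Ximena ∩ Viktor ∩ Ulla ∩ Leo: 10:00-12:45, 15:30-15:45, 16:15-19:30.
Ximena ∩ Viktor ∩ Ulla ∩ Leo ∩ Gabriel: 10:00-11:15, 12:00-12:45, 16:30-19:30.
Ximena ∩ Viktor ∩ Ulla ∩ Leo ∩ Gabriel ∩ Pita: 10:00-11:15, 17:00-19:30.
So the common availability across everyone is 10:00-11:15, 17:00-19:30.
The longest is 17:00-19:30 at 150 minutes.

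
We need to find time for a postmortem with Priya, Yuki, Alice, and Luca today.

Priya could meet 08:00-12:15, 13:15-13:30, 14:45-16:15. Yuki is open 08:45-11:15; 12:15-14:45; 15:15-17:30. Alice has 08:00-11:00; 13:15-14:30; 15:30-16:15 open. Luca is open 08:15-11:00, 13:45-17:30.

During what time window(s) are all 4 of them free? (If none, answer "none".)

Priya ∩ Yuki: 08:45-11:15, 13:15-13:30, 15:15-16:15.
Priya ∩ Yuki ∩ Alice: 08:45-11:00, 13:15-13:30, 15:30-16:15.
Priya ∩ Yuki ∩ Alice ∩ Luca: 08:45-11:00, 15:30-16:15.

08:45-11:00, 15:30-16:15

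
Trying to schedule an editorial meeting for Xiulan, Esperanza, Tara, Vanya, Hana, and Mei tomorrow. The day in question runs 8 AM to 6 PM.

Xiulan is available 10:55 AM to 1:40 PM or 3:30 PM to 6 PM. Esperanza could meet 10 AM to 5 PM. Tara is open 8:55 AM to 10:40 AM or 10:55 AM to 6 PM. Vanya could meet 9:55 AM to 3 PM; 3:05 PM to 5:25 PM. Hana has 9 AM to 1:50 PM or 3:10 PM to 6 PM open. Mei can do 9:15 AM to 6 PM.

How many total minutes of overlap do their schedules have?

Xiulan ∩ Esperanza: 10:55-13:40, 15:30-17:00.
Xiulan ∩ Esperanza ∩ Tara: 10:55-13:40, 15:30-17:00.
Xiulan ∩ Esperanza ∩ Tara ∩ Vanya: 10:55-13:40, 15:30-17:00.
Xiulan ∩ Esperanza ∩ Tara ∩ Vanya ∩ Hana: 10:55-13:40, 15:30-17:00.
Xiulan ∩ Esperanza ∩ Tara ∩ Vanya ∩ Hana ∩ Mei: 10:55-13:40, 15:30-17:00.
Summing the common windows: 165 + 90 = 255 minutes.

255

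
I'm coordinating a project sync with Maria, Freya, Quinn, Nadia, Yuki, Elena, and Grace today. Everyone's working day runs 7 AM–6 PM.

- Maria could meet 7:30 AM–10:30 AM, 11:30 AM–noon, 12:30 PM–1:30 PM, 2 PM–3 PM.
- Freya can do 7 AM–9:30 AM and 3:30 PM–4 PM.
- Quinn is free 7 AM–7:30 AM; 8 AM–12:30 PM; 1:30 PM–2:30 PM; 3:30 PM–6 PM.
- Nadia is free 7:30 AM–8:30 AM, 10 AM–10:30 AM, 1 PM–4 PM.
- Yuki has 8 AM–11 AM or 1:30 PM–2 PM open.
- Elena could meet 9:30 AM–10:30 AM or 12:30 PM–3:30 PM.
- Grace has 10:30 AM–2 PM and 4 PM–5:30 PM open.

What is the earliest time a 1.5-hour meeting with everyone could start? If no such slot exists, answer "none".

Maria ∩ Freya: 07:30-09:30.
Maria ∩ Freya ∩ Quinn: 08:00-09:30.
Maria ∩ Freya ∩ Quinn ∩ Nadia: 08:00-08:30.
Maria ∩ Freya ∩ Quinn ∩ Nadia ∩ Yuki: 08:00-08:30.
Maria ∩ Freya ∩ Quinn ∩ Nadia ∩ Yuki ∩ Elena: ∅.
Maria ∩ Freya ∩ Quinn ∩ Nadia ∩ Yuki ∩ Elena ∩ Grace: ∅.
There is no time when everyone is free.
No common window is at least 90 minutes long.

none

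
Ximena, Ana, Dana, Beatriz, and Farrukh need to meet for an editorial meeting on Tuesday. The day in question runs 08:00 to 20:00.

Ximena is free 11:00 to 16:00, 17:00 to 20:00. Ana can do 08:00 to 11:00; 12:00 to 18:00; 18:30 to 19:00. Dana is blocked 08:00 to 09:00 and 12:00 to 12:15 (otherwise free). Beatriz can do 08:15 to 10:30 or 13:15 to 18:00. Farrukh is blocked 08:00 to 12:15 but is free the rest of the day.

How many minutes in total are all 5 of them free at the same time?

Ximena free: 11:00-16:00, 17:00-20:00.
Ana free: 08:00-11:00, 12:00-18:00, 18:30-19:00.
Dana free: 09:00-12:00, 12:15-20:00 (invert busy blocks within the working day).
Beatriz free: 08:15-10:30, 13:15-18:00.
Farrukh free: 12:15-20:00 (invert busy blocks within the working day).
Ximena ∩ Ana: 12:00-16:00, 17:00-18:00, 18:30-19:00.
Ximena ∩ Ana ∩ Dana: 12:15-16:00, 17:00-18:00, 18:30-19:00.
Ximena ∩ Ana ∩ Dana ∩ Beatriz: 13:15-16:00, 17:00-18:00.
Ximena ∩ Ana ∩ Dana ∩ Beatriz ∩ Farrukh: 13:15-16:00, 17:00-18:00.
So the common availability across everyone is 13:15-16:00, 17:00-18:00.
Summing the common windows: 165 + 60 = 225 minutes.

225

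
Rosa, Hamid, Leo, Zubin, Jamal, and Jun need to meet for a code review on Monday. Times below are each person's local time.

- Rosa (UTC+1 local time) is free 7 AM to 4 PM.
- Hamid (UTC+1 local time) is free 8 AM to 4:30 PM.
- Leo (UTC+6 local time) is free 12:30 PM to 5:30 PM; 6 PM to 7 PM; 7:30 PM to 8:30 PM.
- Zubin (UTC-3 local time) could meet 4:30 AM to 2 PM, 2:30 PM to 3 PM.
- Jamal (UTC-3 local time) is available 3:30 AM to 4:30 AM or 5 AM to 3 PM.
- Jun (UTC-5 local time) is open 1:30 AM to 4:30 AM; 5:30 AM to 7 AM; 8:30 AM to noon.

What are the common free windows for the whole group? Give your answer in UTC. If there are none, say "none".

Rosa in UTC: 06:00-15:00 (subtract 1h to convert from UTC+1).
Hamid in UTC: 07:00-15:30 (subtract 1h to convert from UTC+1).
Leo in UTC: 06:30-11:30, 12:00-13:00, 13:30-14:30 (subtract 6h to convert from UTC+6).
Zubin in UTC: 07:30-17:00, 17:30-18:00 (add 3h to convert from UTC-3).
Jamal in UTC: 06:30-07:30, 08:00-18:00 (add 3h to convert from UTC-3).
Jun in UTC: 06:30-09:30, 10:30-12:00, 13:30-17:00 (add 5h to convert from UTC-5).
Rosa ∩ Hamid: 07:00-15:00.
Rosa ∩ Hamid ∩ Leo: 07:00-11:30, 12:00-13:00, 13:30-14:30.
Rosa ∩ Hamid ∩ Leo ∩ Zubin: 07:30-11:30, 12:00-13:00, 13:30-14:30.
Rosa ∩ Hamid ∩ Leo ∩ Zubin ∩ Jamal: 08:00-11:30, 12:00-13:00, 13:30-14:30.
Rosa ∩ Hamid ∩ Leo ∩ Zubin ∩ Jamal ∩ Jun: 08:00-09:30, 10:30-11:30, 13:30-14:30.
Those are the intersection windows.

08:00-09:30, 10:30-11:30, 13:30-14:30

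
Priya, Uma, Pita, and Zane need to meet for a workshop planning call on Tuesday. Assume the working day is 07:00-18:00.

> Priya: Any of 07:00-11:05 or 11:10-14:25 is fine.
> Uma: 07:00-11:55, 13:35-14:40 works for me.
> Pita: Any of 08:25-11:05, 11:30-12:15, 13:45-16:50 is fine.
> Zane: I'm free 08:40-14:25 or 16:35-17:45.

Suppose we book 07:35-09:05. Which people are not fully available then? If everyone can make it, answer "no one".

Pita, Zane

Priya: free for 07:35-09:05. Uma: free for 07:35-09:05. Pita: not fully free for 07:35-09:05. Zane: not fully free for 07:35-09:05.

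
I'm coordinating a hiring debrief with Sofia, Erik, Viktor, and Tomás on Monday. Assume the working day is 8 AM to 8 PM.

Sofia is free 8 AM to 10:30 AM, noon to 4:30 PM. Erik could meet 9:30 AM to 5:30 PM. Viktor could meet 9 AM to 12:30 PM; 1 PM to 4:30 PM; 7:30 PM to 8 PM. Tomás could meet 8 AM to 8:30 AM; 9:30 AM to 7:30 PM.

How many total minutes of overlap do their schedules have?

300

Sofia ∩ Erik: 09:30-10:30, 12:00-16:30.
Sofia ∩ Erik ∩ Viktor: 09:30-10:30, 12:00-12:30, 13:00-16:30.
Sofia ∩ Erik ∩ Viktor ∩ Tomás: 09:30-10:30, 12:00-12:30, 13:00-16:30.
So the common availability across everyone is 09:30-10:30, 12:00-12:30, 13:00-16:30.
Summing the common windows: 60 + 30 + 210 = 300 minutes.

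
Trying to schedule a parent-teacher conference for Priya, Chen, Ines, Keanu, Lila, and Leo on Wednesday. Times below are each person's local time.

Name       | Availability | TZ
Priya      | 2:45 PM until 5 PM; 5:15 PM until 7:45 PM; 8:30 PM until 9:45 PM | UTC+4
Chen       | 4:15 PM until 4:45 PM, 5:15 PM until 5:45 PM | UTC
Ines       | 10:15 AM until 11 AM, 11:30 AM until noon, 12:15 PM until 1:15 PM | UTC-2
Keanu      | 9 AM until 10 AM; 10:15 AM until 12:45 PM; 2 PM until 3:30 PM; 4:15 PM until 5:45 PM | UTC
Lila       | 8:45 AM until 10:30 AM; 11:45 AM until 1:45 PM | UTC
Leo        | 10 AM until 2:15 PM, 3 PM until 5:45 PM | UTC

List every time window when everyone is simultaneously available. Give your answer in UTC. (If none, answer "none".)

none

Priya in UTC: 10:45-13:00, 13:15-15:45, 16:30-17:45 (subtract 4h to convert from UTC+4).
Chen in UTC: 16:15-16:45, 17:15-17:45.
Ines in UTC: 12:15-13:00, 13:30-14:00, 14:15-15:15 (add 2h to convert from UTC-2).
Keanu in UTC: 09:00-10:00, 10:15-12:45, 14:00-15:30, 16:15-17:45.
Lila in UTC: 08:45-10:30, 11:45-13:45.
Leo in UTC: 10:00-14:15, 15:00-17:45.
Priya ∩ Chen: 16:30-16:45, 17:15-17:45.
Priya ∩ Chen ∩ Ines: ∅.
Priya ∩ Chen ∩ Ines ∩ Keanu: ∅.
Priya ∩ Chen ∩ Ines ∩ Keanu ∩ Lila: ∅.
Priya ∩ Chen ∩ Ines ∩ Keanu ∩ Lila ∩ Leo: ∅.
There is no time when everyone is free.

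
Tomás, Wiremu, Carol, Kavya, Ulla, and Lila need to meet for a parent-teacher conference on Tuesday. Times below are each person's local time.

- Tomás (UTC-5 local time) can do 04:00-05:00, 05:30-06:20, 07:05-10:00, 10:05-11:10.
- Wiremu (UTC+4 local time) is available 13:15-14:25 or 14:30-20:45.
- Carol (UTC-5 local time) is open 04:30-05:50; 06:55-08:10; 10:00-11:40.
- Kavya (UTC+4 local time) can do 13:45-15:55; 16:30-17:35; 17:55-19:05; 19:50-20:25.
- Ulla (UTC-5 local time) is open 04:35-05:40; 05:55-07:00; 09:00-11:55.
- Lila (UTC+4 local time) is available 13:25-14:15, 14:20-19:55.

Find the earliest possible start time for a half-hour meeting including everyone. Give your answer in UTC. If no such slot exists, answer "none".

Tomás in UTC: 09:00-10:00, 10:30-11:20, 12:05-15:00, 15:05-16:10 (add 5h to convert from UTC-5).
Wiremu in UTC: 09:15-10:25, 10:30-16:45 (subtract 4h to convert from UTC+4).
Carol in UTC: 09:30-10:50, 11:55-13:10, 15:00-16:40 (add 5h to convert from UTC-5).
Kavya in UTC: 09:45-11:55, 12:30-13:35, 13:55-15:05, 15:50-16:25 (subtract 4h to convert from UTC+4).
Ulla in UTC: 09:35-10:40, 10:55-12:00, 14:00-16:55 (add 5h to convert from UTC-5).
Lila in UTC: 09:25-10:15, 10:20-15:55 (subtract 4h to convert from UTC+4).
Tomás ∩ Wiremu: 09:15-10:00, 10:30-11:20, 12:05-15:00, 15:05-16:10.
Tomás ∩ Wiremu ∩ Carol: 09:30-10:00, 10:30-10:50, 12:05-13:10, 15:05-16:10.
Tomás ∩ Wiremu ∩ Carol ∩ Kavya: 09:45-10:00, 10:30-10:50, 12:30-13:10, 15:50-16:10.
Tomás ∩ Wiremu ∩ Carol ∩ Kavya ∩ Ulla: 09:45-10:00, 10:30-10:40, 15:50-16:10.
Tomás ∩ Wiremu ∩ Carol ∩ Kavya ∩ Ulla ∩ Lila: 09:45-10:00, 10:30-10:40, 15:50-15:55.
Those are the intersection windows.
No common window is at least 30 minutes long.

none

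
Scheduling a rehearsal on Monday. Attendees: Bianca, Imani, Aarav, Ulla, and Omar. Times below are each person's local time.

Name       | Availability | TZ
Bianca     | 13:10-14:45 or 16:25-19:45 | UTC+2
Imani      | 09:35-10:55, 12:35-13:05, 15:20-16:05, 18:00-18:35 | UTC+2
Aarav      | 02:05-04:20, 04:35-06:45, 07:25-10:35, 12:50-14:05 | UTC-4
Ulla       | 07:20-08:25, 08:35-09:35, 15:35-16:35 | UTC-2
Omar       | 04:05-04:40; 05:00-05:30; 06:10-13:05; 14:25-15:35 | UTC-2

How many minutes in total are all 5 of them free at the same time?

0

Bianca in UTC: 11:10-12:45, 14:25-17:45 (subtract 2h to convert from UTC+2).
Imani in UTC: 07:35-08:55, 10:35-11:05, 13:20-14:05, 16:00-16:35 (subtract 2h to convert from UTC+2).
Aarav in UTC: 06:05-08:20, 08:35-10:45, 11:25-14:35, 16:50-18:05 (add 4h to convert from UTC-4).
Ulla in UTC: 09:20-10:25, 10:35-11:35, 17:35-18:35 (add 2h to convert from UTC-2).
Omar in UTC: 06:05-06:40, 07:00-07:30, 08:10-15:05, 16:25-17:35 (add 2h to convert from UTC-2).
Bianca ∩ Imani: 16:00-16:35.
Bianca ∩ Imani ∩ Aarav: ∅.
Bianca ∩ Imani ∩ Aarav ∩ Ulla: ∅.
Bianca ∩ Imani ∩ Aarav ∩ Ulla ∩ Omar: ∅.
There is no time when everyone is free.
There is no common window, so the total is 0 minutes.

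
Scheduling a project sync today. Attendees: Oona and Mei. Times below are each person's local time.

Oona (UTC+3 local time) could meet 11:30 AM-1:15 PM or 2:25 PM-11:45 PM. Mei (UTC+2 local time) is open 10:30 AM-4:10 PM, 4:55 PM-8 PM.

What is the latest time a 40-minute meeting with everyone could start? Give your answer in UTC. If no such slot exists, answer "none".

Oona in UTC: 08:30-10:15, 11:25-20:45 (subtract 3h to convert from UTC+3).
Mei in UTC: 08:30-14:10, 14:55-18:00 (subtract 2h to convert from UTC+2).
Oona ∩ Mei: 08:30-10:15, 11:25-14:10, 14:55-18:00.
The last common window of at least 40 minutes is 14:55-18:00; a 40-minute meeting can start as late as 17:20 and still end by 18:00.

17:20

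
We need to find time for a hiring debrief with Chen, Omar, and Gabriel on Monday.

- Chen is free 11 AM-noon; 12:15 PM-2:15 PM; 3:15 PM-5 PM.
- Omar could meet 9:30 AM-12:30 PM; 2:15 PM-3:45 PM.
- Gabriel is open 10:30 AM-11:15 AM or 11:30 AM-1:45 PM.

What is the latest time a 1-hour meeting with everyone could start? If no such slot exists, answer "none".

none

Chen ∩ Omar: 11:00-12:00, 12:15-12:30, 15:15-15:45.
Chen ∩ Omar ∩ Gabriel: 11:00-11:15, 11:30-12:00, 12:15-12:30.
No common window is at least 60 minutes long.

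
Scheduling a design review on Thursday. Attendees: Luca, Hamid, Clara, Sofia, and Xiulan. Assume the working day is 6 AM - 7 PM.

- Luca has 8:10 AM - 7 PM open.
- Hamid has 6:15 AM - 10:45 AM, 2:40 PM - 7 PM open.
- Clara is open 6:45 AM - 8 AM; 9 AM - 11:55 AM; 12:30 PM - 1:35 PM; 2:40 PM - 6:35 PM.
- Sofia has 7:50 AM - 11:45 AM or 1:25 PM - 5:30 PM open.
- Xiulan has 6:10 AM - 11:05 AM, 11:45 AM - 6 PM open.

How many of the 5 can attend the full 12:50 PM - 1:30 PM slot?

3

Luca, Clara, and Xiulan can make the full 12:50-13:30 slot — that's 3.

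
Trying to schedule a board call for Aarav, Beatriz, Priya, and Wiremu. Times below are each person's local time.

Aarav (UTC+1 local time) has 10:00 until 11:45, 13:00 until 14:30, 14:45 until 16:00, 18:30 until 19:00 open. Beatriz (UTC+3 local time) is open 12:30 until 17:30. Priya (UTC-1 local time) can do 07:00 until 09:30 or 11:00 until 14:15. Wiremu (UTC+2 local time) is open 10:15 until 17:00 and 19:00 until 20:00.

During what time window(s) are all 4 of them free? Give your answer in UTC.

09:30-10:30, 12:00-13:30, 13:45-14:30

Aarav in UTC: 09:00-10:45, 12:00-13:30, 13:45-15:00, 17:30-18:00 (subtract 1h to convert from UTC+1).
Beatriz in UTC: 09:30-14:30 (subtract 3h to convert from UTC+3).
Priya in UTC: 08:00-10:30, 12:00-15:15 (add 1h to convert from UTC-1).
Wiremu in UTC: 08:15-15:00, 17:00-18:00 (subtract 2h to convert from UTC+2).
Aarav ∩ Beatriz: 09:30-10:45, 12:00-13:30, 13:45-14:30.
Aarav ∩ Beatriz ∩ Priya: 09:30-10:30, 12:00-13:30, 13:45-14:30.
Aarav ∩ Beatriz ∩ Priya ∩ Wiremu: 09:30-10:30, 12:00-13:30, 13:45-14:30.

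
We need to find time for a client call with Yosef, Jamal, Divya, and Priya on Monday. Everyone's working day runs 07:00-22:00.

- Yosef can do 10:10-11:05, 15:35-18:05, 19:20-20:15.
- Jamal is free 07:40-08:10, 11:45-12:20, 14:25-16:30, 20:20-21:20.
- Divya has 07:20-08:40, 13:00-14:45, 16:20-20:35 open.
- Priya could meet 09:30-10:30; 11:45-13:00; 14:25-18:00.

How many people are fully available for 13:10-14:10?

Divya can make the full 13:10-14:10 slot — that's 1.

1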